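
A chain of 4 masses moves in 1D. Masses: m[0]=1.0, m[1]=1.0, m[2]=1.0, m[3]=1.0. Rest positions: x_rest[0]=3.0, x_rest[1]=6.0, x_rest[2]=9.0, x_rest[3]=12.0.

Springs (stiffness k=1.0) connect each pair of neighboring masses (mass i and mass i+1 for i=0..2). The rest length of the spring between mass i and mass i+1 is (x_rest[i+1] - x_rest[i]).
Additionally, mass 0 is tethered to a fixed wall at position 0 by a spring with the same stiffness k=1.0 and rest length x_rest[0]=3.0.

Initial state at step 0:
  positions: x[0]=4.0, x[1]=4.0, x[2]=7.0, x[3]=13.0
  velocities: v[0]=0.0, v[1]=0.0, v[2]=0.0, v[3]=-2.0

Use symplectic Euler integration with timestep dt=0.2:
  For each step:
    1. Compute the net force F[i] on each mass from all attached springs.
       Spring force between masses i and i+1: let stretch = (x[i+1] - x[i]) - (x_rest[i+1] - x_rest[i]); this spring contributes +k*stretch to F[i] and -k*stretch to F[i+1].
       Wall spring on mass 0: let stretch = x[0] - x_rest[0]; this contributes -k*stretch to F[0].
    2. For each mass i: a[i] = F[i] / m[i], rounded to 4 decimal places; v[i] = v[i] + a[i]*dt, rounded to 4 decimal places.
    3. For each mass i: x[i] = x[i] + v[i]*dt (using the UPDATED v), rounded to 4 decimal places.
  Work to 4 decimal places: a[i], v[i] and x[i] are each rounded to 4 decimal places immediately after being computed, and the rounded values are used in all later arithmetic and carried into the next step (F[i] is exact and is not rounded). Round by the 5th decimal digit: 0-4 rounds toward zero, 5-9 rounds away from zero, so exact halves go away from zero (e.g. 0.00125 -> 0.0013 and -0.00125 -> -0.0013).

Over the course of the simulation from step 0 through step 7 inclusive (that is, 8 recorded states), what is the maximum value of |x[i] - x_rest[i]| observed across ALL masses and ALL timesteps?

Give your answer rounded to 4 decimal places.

Answer: 3.3529

Derivation:
Step 0: x=[4.0000 4.0000 7.0000 13.0000] v=[0.0000 0.0000 0.0000 -2.0000]
Step 1: x=[3.8400 4.1200 7.1200 12.4800] v=[-0.8000 0.6000 0.6000 -2.6000]
Step 2: x=[3.5376 4.3488 7.3344 11.8656] v=[-1.5120 1.1440 1.0720 -3.0720]
Step 3: x=[3.1261 4.6646 7.6106 11.1900] v=[-2.0573 1.5789 1.3811 -3.3782]
Step 4: x=[2.6511 5.0367 7.9122 10.4912] v=[-2.3748 1.8604 1.5078 -3.4941]
Step 5: x=[2.1655 5.4284 8.2019 9.8092] v=[-2.4279 1.9584 1.4485 -3.4099]
Step 6: x=[1.7238 5.8005 8.4450 9.1829] v=[-2.2084 1.8605 1.2153 -3.1314]
Step 7: x=[1.3762 6.1153 8.6118 8.6471] v=[-1.7378 1.5741 0.8340 -2.6790]
Max displacement = 3.3529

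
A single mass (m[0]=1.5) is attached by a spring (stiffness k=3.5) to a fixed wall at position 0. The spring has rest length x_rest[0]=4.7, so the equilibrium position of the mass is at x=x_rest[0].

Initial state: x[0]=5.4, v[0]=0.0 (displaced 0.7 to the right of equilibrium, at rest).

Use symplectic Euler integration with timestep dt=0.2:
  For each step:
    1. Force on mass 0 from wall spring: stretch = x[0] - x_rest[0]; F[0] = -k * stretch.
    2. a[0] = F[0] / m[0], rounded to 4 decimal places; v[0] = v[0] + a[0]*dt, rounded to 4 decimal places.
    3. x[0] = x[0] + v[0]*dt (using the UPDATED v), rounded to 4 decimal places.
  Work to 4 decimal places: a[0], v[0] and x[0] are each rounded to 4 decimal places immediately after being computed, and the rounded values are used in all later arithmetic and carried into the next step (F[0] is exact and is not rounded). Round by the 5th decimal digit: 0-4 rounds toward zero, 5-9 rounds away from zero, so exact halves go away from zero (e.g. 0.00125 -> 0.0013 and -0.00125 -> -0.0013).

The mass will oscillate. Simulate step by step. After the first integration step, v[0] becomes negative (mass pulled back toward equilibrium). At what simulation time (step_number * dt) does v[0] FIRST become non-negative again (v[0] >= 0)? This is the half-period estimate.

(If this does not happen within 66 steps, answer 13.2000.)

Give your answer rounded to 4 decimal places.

Answer: 2.2000

Derivation:
Step 0: x=[5.4000] v=[0.0000]
Step 1: x=[5.3347] v=[-0.3267]
Step 2: x=[5.2101] v=[-0.6229]
Step 3: x=[5.0379] v=[-0.8609]
Step 4: x=[4.8342] v=[-1.0186]
Step 5: x=[4.6180] v=[-1.0812]
Step 6: x=[4.4094] v=[-1.0429]
Step 7: x=[4.2279] v=[-0.9073]
Step 8: x=[4.0905] v=[-0.6870]
Step 9: x=[4.0100] v=[-0.4026]
Step 10: x=[3.9939] v=[-0.0806]
Step 11: x=[4.0437] v=[0.2489]
First v>=0 after going negative at step 11, time=2.2000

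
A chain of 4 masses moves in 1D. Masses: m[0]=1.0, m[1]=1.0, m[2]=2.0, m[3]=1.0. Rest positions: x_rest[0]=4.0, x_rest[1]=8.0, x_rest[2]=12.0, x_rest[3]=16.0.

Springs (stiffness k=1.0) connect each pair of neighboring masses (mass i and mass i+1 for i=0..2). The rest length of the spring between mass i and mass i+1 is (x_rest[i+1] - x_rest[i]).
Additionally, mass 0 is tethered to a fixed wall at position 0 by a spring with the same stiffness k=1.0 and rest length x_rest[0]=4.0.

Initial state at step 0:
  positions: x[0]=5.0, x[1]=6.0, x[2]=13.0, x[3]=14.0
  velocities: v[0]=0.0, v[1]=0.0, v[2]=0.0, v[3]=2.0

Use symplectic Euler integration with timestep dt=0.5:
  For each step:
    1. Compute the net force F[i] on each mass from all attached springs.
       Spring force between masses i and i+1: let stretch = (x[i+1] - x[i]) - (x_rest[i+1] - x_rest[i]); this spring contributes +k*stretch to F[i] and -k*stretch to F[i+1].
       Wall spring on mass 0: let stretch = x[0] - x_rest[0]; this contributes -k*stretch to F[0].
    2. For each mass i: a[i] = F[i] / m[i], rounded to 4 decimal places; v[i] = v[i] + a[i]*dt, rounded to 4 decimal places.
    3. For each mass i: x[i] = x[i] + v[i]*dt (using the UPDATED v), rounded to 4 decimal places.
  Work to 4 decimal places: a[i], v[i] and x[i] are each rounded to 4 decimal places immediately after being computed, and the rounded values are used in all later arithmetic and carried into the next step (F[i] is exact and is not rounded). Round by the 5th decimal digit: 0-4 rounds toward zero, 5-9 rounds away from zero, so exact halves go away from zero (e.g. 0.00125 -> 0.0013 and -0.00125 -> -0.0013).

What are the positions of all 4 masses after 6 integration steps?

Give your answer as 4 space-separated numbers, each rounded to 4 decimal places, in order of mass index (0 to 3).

Answer: 5.8083 6.4395 13.9246 17.4955

Derivation:
Step 0: x=[5.0000 6.0000 13.0000 14.0000] v=[0.0000 0.0000 0.0000 2.0000]
Step 1: x=[4.0000 7.5000 12.2500 15.7500] v=[-2.0000 3.0000 -1.5000 3.5000]
Step 2: x=[2.8750 9.3125 11.3438 17.6250] v=[-2.2500 3.6250 -1.8125 3.7500]
Step 3: x=[2.6406 10.0235 10.9688 18.9297] v=[-0.4688 1.4219 -0.7500 2.6094]
Step 4: x=[3.5918 9.1251 11.4708 19.2442] v=[1.9024 -1.7969 1.0039 0.6290]
Step 5: x=[5.0284 7.4298 12.6513 18.6154] v=[2.8732 -3.3907 2.3609 -1.2577]
Step 6: x=[5.8083 6.4395 13.9246 17.4955] v=[1.5597 -1.9807 2.5466 -2.2398]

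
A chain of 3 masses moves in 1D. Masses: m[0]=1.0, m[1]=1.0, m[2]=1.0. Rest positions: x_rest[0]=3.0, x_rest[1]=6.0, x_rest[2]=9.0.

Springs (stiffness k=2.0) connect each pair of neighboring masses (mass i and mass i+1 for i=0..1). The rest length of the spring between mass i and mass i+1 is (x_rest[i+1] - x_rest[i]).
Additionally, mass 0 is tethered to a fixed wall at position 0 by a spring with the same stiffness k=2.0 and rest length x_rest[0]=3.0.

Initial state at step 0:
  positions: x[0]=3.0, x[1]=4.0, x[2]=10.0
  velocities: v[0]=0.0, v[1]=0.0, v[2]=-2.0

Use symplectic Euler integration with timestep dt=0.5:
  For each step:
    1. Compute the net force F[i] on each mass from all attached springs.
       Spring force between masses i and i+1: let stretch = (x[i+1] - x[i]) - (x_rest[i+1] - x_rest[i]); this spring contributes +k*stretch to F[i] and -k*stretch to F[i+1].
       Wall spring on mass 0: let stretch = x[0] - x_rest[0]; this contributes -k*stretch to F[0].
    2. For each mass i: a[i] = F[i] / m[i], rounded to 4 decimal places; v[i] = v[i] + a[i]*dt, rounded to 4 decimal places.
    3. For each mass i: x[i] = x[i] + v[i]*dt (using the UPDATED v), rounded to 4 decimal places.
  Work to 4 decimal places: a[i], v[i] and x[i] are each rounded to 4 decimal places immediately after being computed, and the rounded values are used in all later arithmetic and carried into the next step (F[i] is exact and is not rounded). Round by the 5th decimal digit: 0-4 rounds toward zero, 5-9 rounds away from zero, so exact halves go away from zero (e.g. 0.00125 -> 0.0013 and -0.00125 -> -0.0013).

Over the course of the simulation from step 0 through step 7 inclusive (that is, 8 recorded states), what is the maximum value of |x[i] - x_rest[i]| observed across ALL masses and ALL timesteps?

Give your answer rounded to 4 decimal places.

Answer: 3.4531

Derivation:
Step 0: x=[3.0000 4.0000 10.0000] v=[0.0000 0.0000 -2.0000]
Step 1: x=[2.0000 6.5000 7.5000] v=[-2.0000 5.0000 -5.0000]
Step 2: x=[2.2500 7.2500 6.0000] v=[0.5000 1.5000 -3.0000]
Step 3: x=[3.8750 4.8750 6.6250] v=[3.2500 -4.7500 1.2500]
Step 4: x=[4.0625 2.8750 7.8750] v=[0.3750 -4.0000 2.5000]
Step 5: x=[1.6250 3.9688 8.1250] v=[-4.8750 2.1875 0.5000]
Step 6: x=[-0.4531 5.9688 7.7969] v=[-4.1562 3.9999 -0.6562]
Step 7: x=[0.9063 5.6719 8.0548] v=[2.7188 -0.5939 0.5157]
Max displacement = 3.4531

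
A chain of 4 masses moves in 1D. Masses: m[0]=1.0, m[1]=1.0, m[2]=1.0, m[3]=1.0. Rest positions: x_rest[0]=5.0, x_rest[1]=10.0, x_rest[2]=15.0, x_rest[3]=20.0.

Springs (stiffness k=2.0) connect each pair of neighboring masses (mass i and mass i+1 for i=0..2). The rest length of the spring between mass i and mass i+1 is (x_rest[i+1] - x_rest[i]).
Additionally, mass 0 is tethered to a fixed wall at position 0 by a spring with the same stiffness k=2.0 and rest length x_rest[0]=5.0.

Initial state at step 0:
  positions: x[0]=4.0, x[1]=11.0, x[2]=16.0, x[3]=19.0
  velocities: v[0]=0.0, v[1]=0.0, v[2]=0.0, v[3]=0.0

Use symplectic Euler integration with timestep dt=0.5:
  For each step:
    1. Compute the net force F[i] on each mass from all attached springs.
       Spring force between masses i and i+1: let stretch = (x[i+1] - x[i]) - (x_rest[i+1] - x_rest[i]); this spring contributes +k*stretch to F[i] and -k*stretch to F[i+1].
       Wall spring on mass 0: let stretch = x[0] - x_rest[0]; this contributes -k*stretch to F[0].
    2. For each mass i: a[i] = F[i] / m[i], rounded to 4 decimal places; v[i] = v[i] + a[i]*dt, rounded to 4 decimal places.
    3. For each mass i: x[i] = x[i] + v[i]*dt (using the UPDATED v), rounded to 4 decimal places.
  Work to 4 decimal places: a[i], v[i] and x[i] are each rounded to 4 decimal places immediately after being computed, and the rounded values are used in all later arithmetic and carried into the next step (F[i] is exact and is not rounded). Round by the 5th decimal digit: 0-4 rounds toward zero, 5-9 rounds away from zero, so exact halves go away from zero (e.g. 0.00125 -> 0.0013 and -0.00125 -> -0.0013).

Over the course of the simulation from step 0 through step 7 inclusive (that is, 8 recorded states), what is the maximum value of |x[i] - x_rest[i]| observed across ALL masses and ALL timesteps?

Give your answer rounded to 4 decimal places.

Step 0: x=[4.0000 11.0000 16.0000 19.0000] v=[0.0000 0.0000 0.0000 0.0000]
Step 1: x=[5.5000 10.0000 15.0000 20.0000] v=[3.0000 -2.0000 -2.0000 2.0000]
Step 2: x=[6.5000 9.2500 14.0000 21.0000] v=[2.0000 -1.5000 -2.0000 2.0000]
Step 3: x=[5.6250 9.5000 14.1250 21.0000] v=[-1.7500 0.5000 0.2500 0.0000]
Step 4: x=[3.8750 10.1250 15.3750 20.0625] v=[-3.5000 1.2500 2.5000 -1.8750]
Step 5: x=[3.3125 10.2500 16.3438 19.2813] v=[-1.1250 0.2500 1.9375 -1.5625]
Step 6: x=[4.5625 9.9532 15.7344 19.5313] v=[2.5000 -0.5937 -1.2188 0.5000]
Step 7: x=[6.2266 9.8516 14.1329 20.3829] v=[3.3282 -0.2032 -3.2031 1.7031]
Max displacement = 1.6875

Answer: 1.6875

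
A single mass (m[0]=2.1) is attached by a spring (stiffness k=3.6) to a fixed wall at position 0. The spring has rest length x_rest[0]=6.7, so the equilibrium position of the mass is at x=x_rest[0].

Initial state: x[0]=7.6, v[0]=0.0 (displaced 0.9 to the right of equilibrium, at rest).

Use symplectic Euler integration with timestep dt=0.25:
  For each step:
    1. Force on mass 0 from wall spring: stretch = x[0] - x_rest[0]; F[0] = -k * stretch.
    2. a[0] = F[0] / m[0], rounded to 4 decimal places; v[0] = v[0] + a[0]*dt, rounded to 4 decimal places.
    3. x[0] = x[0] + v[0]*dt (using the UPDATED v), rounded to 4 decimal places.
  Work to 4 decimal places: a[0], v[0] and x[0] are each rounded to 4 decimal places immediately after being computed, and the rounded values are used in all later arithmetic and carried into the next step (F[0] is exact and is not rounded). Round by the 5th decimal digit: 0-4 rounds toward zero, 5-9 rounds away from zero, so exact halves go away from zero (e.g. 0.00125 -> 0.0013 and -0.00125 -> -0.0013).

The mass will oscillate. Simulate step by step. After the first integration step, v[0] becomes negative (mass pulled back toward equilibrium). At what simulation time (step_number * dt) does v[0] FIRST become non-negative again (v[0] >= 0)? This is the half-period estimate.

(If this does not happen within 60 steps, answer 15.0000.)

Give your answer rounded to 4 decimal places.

Answer: 2.5000

Derivation:
Step 0: x=[7.6000] v=[0.0000]
Step 1: x=[7.5036] v=[-0.3857]
Step 2: x=[7.3211] v=[-0.7301]
Step 3: x=[7.0720] v=[-0.9963]
Step 4: x=[6.7831] v=[-1.1557]
Step 5: x=[6.4853] v=[-1.1913]
Step 6: x=[6.2105] v=[-1.0993]
Step 7: x=[5.9881] v=[-0.8895]
Step 8: x=[5.8420] v=[-0.5844]
Step 9: x=[5.7878] v=[-0.2167]
Step 10: x=[5.8314] v=[0.1743]
First v>=0 after going negative at step 10, time=2.5000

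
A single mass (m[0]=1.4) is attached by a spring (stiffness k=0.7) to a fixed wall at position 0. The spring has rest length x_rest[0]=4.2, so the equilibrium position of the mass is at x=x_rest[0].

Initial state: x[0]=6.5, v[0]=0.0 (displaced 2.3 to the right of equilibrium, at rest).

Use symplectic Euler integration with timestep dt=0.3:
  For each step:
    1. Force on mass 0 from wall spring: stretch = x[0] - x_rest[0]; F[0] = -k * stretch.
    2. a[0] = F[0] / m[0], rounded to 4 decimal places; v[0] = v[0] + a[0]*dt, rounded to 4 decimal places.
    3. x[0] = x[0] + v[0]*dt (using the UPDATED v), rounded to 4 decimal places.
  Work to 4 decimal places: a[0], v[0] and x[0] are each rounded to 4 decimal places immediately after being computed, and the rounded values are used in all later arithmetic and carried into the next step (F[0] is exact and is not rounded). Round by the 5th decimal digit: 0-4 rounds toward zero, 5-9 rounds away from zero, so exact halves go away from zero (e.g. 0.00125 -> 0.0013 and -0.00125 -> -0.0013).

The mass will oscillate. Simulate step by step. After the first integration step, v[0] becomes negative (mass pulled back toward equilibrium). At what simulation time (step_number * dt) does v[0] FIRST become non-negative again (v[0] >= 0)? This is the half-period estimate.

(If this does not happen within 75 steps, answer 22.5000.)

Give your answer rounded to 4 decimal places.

Answer: 4.5000

Derivation:
Step 0: x=[6.5000] v=[0.0000]
Step 1: x=[6.3965] v=[-0.3450]
Step 2: x=[6.1942] v=[-0.6745]
Step 3: x=[5.9021] v=[-0.9736]
Step 4: x=[5.5334] v=[-1.2289]
Step 5: x=[5.1047] v=[-1.4289]
Step 6: x=[4.6353] v=[-1.5646]
Step 7: x=[4.1463] v=[-1.6299]
Step 8: x=[3.6598] v=[-1.6218]
Step 9: x=[3.1976] v=[-1.5408]
Step 10: x=[2.7805] v=[-1.3904]
Step 11: x=[2.4273] v=[-1.1775]
Step 12: x=[2.1538] v=[-0.9116]
Step 13: x=[1.9724] v=[-0.6047]
Step 14: x=[1.8912] v=[-0.2706]
Step 15: x=[1.9139] v=[0.0757]
First v>=0 after going negative at step 15, time=4.5000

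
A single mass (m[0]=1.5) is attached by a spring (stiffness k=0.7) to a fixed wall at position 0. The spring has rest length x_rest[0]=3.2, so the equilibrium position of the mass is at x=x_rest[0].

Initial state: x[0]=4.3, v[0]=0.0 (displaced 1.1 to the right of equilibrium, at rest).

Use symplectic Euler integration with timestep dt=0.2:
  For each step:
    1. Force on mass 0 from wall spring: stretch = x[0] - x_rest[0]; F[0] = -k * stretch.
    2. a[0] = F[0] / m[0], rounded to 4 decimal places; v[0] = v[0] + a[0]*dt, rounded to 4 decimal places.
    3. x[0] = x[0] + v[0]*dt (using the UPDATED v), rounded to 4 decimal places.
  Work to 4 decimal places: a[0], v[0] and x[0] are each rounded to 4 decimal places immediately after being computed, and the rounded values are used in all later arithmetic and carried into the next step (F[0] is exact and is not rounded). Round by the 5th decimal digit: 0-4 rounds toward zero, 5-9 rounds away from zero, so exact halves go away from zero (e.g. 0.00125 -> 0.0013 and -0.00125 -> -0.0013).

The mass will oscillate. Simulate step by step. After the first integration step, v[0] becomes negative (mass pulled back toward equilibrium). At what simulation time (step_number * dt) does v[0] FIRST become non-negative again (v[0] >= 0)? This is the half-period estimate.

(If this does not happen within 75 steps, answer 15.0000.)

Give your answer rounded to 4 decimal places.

Answer: 4.6000

Derivation:
Step 0: x=[4.3000] v=[0.0000]
Step 1: x=[4.2795] v=[-0.1027]
Step 2: x=[4.2388] v=[-0.2035]
Step 3: x=[4.1787] v=[-0.3005]
Step 4: x=[4.1003] v=[-0.3918]
Step 5: x=[4.0051] v=[-0.4758]
Step 6: x=[3.8949] v=[-0.5509]
Step 7: x=[3.7717] v=[-0.6158]
Step 8: x=[3.6379] v=[-0.6692]
Step 9: x=[3.4959] v=[-0.7101]
Step 10: x=[3.3484] v=[-0.7377]
Step 11: x=[3.1981] v=[-0.7516]
Step 12: x=[3.0478] v=[-0.7514]
Step 13: x=[2.9004] v=[-0.7372]
Step 14: x=[2.7586] v=[-0.7092]
Step 15: x=[2.6250] v=[-0.6680]
Step 16: x=[2.5021] v=[-0.6143]
Step 17: x=[2.3923] v=[-0.5492]
Step 18: x=[2.2975] v=[-0.4738]
Step 19: x=[2.2196] v=[-0.3896]
Step 20: x=[2.1600] v=[-0.2981]
Step 21: x=[2.1198] v=[-0.2010]
Step 22: x=[2.0998] v=[-0.1002]
Step 23: x=[2.1003] v=[0.0025]
First v>=0 after going negative at step 23, time=4.6000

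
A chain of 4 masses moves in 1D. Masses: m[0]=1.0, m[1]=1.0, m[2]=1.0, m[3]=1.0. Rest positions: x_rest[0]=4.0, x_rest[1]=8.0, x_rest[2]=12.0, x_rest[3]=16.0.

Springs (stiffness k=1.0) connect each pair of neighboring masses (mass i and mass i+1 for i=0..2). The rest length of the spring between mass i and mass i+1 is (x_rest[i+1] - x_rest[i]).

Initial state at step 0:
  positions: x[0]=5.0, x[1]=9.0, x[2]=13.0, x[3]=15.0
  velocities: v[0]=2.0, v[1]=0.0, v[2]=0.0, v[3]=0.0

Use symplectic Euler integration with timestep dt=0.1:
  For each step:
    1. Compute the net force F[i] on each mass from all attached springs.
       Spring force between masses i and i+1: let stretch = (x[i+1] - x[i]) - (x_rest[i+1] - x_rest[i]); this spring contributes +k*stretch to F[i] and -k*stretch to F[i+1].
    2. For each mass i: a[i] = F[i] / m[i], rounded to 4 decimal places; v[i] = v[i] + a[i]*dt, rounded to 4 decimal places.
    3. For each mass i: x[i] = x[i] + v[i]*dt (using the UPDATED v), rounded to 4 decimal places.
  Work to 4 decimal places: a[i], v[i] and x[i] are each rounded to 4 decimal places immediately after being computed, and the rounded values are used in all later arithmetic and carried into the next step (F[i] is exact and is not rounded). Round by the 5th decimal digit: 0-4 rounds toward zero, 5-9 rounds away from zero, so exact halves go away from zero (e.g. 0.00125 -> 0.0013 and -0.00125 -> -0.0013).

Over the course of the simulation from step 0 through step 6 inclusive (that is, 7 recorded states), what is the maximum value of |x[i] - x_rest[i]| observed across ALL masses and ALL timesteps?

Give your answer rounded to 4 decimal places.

Answer: 2.1321

Derivation:
Step 0: x=[5.0000 9.0000 13.0000 15.0000] v=[2.0000 0.0000 0.0000 0.0000]
Step 1: x=[5.2000 9.0000 12.9800 15.0200] v=[2.0000 0.0000 -0.2000 0.2000]
Step 2: x=[5.3980 9.0018 12.9406 15.0596] v=[1.9800 0.0180 -0.3940 0.3960]
Step 3: x=[5.5920 9.0070 12.8830 15.1180] v=[1.9404 0.0515 -0.5760 0.5841]
Step 4: x=[5.7802 9.0168 12.8090 15.1941] v=[1.8819 0.0976 -0.7401 0.7606]
Step 5: x=[5.9608 9.0321 12.7209 15.2863] v=[1.8056 0.1532 -0.8808 0.9221]
Step 6: x=[6.1321 9.0536 12.6216 15.3929] v=[1.7127 0.2150 -0.9931 1.0656]
Max displacement = 2.1321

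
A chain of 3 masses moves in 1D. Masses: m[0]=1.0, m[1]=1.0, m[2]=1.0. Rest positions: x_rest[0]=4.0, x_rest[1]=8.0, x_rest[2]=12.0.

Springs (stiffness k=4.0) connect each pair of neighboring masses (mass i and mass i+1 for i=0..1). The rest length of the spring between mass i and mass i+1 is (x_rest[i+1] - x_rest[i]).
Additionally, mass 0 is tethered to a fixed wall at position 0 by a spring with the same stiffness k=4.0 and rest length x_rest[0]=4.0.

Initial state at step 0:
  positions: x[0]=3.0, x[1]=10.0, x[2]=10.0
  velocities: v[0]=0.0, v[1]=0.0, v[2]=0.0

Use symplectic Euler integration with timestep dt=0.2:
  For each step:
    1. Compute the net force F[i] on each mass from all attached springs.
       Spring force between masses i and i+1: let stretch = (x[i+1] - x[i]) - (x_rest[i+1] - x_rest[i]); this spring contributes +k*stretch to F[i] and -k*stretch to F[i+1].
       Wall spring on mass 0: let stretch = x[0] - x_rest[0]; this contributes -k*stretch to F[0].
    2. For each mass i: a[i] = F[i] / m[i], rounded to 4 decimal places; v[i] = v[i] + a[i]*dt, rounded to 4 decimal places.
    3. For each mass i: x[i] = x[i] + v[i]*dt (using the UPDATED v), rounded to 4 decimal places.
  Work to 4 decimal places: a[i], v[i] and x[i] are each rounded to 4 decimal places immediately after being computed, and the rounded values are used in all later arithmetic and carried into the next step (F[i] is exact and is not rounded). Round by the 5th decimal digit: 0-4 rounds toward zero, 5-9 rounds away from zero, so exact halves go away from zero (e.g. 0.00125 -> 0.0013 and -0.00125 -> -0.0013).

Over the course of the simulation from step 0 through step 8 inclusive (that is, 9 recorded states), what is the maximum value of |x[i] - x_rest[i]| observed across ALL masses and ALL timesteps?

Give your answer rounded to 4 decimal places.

Step 0: x=[3.0000 10.0000 10.0000] v=[0.0000 0.0000 0.0000]
Step 1: x=[3.6400 8.8800 10.6400] v=[3.2000 -5.6000 3.2000]
Step 2: x=[4.5360 7.2032 11.6384] v=[4.4800 -8.3840 4.9920]
Step 3: x=[5.1330 5.8093 12.5672] v=[2.9850 -6.9696 4.6438]
Step 4: x=[5.0169 5.3884 13.0547] v=[-0.5804 -2.1043 2.4375]
Step 5: x=[4.1576 6.1347 12.9556] v=[-4.2967 3.7315 -0.4955]
Step 6: x=[2.9494 7.6560 12.4052] v=[-6.0411 7.6065 -2.7522]
Step 7: x=[2.0223 9.1841 11.7349] v=[-4.6353 7.6406 -3.3516]
Step 8: x=[1.9176 9.9745 11.2965] v=[-0.5237 3.9518 -2.1922]
Max displacement = 2.6116

Answer: 2.6116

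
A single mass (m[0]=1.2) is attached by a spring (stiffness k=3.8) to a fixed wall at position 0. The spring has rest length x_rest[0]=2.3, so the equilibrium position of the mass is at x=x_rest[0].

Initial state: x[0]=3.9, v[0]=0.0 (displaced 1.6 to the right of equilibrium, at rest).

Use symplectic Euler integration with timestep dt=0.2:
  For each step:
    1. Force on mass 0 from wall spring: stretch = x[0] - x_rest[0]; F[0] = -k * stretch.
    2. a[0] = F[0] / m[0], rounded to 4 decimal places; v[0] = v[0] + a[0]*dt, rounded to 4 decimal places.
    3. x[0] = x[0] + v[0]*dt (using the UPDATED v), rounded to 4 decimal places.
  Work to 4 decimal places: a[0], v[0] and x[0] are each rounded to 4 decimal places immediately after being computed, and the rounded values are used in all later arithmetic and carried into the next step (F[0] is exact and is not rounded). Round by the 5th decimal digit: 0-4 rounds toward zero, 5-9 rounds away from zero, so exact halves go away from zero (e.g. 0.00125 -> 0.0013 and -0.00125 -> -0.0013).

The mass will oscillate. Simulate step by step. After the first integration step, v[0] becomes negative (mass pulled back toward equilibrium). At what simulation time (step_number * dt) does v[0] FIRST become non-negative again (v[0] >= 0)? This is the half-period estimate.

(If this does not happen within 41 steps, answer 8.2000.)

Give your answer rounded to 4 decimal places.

Step 0: x=[3.9000] v=[0.0000]
Step 1: x=[3.6973] v=[-1.0133]
Step 2: x=[3.3176] v=[-1.8983]
Step 3: x=[2.8090] v=[-2.5428]
Step 4: x=[2.2360] v=[-2.8652]
Step 5: x=[1.6711] v=[-2.8247]
Step 6: x=[1.1858] v=[-2.4264]
Step 7: x=[0.8417] v=[-1.7207]
Step 8: x=[0.6823] v=[-0.7971]
Step 9: x=[0.7278] v=[0.2274]
First v>=0 after going negative at step 9, time=1.8000

Answer: 1.8000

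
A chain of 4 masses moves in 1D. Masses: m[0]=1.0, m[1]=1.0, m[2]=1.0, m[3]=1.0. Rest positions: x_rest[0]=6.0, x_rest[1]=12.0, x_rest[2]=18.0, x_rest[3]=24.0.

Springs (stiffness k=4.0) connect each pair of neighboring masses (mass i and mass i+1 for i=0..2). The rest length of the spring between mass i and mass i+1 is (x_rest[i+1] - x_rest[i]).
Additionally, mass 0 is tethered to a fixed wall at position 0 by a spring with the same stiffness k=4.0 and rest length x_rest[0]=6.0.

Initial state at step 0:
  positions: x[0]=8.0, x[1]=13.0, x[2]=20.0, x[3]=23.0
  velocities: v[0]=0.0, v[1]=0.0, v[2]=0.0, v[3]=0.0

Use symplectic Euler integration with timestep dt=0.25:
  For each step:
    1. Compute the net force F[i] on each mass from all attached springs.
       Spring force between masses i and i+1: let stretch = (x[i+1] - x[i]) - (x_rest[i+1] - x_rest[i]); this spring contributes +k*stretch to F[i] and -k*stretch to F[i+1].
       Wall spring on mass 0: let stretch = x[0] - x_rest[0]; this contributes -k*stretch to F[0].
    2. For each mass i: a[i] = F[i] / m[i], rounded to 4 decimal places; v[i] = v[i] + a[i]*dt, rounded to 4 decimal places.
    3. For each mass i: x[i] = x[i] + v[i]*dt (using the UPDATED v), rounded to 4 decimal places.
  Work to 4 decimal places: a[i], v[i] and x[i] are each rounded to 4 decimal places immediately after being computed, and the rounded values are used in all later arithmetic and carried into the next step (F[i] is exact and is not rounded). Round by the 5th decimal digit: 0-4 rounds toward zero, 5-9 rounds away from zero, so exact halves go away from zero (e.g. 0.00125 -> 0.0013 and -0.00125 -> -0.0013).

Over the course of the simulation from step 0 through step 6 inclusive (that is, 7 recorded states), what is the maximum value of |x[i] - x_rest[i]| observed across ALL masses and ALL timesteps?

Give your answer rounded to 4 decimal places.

Step 0: x=[8.0000 13.0000 20.0000 23.0000] v=[0.0000 0.0000 0.0000 0.0000]
Step 1: x=[7.2500 13.5000 19.0000 23.7500] v=[-3.0000 2.0000 -4.0000 3.0000]
Step 2: x=[6.2500 13.8125 17.8125 24.8125] v=[-4.0000 1.2500 -4.7500 4.2500]
Step 3: x=[5.5781 13.2344 17.3750 25.6250] v=[-2.6875 -2.3125 -1.7500 3.2500]
Step 4: x=[5.4258 11.7774 17.9649 25.8750] v=[-0.6093 -5.8282 2.3594 1.0000]
Step 5: x=[5.5049 10.2793 18.9854 25.6475] v=[0.3165 -5.9923 4.0820 -0.9101]
Step 6: x=[5.4014 9.7642 19.4949 25.2545] v=[-0.4140 -2.0606 2.0380 -1.5722]
Max displacement = 2.2358

Answer: 2.2358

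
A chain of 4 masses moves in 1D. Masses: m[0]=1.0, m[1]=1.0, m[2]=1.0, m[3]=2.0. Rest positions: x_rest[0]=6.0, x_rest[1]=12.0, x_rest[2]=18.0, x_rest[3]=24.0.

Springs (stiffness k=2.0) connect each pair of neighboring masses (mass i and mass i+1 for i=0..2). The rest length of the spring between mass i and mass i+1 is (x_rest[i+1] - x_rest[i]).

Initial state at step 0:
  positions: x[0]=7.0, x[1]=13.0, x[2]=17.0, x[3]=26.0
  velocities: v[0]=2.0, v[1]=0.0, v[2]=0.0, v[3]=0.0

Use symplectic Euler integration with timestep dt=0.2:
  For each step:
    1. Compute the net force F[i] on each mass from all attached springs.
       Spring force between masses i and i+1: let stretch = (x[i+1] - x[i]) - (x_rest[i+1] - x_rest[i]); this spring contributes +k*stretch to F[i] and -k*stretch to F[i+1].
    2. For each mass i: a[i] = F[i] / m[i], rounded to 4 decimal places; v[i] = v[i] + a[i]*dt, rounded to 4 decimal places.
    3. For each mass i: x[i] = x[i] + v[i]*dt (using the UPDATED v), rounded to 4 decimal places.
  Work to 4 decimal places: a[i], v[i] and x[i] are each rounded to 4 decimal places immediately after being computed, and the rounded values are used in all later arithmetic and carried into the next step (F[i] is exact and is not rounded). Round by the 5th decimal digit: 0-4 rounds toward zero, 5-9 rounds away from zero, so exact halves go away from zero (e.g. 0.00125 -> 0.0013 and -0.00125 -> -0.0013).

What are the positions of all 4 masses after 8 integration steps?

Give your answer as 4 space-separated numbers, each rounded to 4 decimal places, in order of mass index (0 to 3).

Answer: 7.6613 14.7142 20.8001 24.5124

Derivation:
Step 0: x=[7.0000 13.0000 17.0000 26.0000] v=[2.0000 0.0000 0.0000 0.0000]
Step 1: x=[7.4000 12.8400 17.4000 25.8800] v=[2.0000 -0.8000 2.0000 -0.6000]
Step 2: x=[7.7552 12.6096 18.1136 25.6608] v=[1.7760 -1.1520 3.5680 -1.0960]
Step 3: x=[8.0188 12.4312 18.9907 25.3797] v=[1.3178 -0.8922 4.3853 -1.4054]
Step 4: x=[8.1554 12.4245 19.8541 25.0831] v=[0.6828 -0.0334 4.3171 -1.4832]
Step 5: x=[8.1535 12.6707 20.5415 24.8173] v=[-0.0096 1.2308 3.4369 -1.3290]
Step 6: x=[8.0330 13.1851 20.9413 24.6205] v=[-0.6027 2.5722 1.9989 -0.9842]
Step 7: x=[7.8446 13.9079 21.0149 24.5165] v=[-0.9419 3.6138 0.3681 -0.5200]
Step 8: x=[7.6613 14.7142 20.8001 24.5124] v=[-0.9166 4.0313 -1.0741 -0.0203]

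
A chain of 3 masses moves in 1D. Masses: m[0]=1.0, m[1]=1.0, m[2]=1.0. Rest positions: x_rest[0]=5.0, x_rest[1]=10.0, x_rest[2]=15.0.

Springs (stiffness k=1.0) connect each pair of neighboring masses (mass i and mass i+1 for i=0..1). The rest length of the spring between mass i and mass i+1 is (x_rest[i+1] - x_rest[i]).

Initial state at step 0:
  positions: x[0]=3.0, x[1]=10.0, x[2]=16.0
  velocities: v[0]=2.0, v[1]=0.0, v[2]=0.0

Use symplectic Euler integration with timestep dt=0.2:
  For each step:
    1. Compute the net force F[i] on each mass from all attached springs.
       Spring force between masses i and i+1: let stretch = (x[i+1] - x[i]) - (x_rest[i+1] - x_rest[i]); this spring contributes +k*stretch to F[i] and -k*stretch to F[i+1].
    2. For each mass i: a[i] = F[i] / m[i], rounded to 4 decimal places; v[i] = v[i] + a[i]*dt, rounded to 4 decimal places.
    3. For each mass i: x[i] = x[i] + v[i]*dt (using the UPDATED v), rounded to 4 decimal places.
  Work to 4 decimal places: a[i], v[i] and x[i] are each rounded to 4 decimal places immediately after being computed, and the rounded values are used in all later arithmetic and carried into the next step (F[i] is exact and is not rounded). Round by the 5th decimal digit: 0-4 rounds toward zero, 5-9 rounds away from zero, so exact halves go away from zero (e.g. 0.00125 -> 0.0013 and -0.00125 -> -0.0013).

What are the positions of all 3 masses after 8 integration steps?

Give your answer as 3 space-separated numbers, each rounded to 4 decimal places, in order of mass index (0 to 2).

Answer: 7.1710 10.2641 14.7648

Derivation:
Step 0: x=[3.0000 10.0000 16.0000] v=[2.0000 0.0000 0.0000]
Step 1: x=[3.4800 9.9600 15.9600] v=[2.4000 -0.2000 -0.2000]
Step 2: x=[4.0192 9.9008 15.8800] v=[2.6960 -0.2960 -0.4000]
Step 3: x=[4.5937 9.8455 15.7608] v=[2.8723 -0.2765 -0.5958]
Step 4: x=[5.1782 9.8167 15.6050] v=[2.9227 -0.1438 -0.7789]
Step 5: x=[5.7483 9.8339 15.4177] v=[2.8504 0.0862 -0.9366]
Step 6: x=[6.2818 9.9111 15.2070] v=[2.6675 0.3858 -1.0534]
Step 7: x=[6.7605 10.0549 14.9845] v=[2.3934 0.7191 -1.1126]
Step 8: x=[7.1710 10.2641 14.7648] v=[2.0523 1.0461 -1.0985]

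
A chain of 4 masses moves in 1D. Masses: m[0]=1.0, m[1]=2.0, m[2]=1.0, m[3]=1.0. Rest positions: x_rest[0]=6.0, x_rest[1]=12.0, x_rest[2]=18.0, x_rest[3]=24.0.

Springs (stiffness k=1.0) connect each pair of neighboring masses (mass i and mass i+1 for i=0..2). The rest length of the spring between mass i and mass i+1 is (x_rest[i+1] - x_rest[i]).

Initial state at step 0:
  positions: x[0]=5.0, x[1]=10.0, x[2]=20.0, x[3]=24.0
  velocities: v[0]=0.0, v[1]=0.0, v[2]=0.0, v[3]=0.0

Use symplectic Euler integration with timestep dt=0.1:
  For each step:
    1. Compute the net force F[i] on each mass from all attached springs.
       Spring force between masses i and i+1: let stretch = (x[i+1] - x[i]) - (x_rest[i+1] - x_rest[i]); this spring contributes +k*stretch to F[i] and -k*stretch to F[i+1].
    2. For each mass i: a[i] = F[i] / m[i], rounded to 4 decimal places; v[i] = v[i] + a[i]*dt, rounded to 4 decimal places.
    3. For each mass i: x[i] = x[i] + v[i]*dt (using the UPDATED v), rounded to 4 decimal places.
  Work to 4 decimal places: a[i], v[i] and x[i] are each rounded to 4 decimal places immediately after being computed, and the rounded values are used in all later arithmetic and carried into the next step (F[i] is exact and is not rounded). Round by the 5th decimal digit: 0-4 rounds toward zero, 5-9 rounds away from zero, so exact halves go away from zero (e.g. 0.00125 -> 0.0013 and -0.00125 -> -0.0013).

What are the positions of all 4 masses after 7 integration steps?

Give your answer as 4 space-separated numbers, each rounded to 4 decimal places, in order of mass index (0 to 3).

Answer: 4.7621 10.6277 18.5183 24.4643

Derivation:
Step 0: x=[5.0000 10.0000 20.0000 24.0000] v=[0.0000 0.0000 0.0000 0.0000]
Step 1: x=[4.9900 10.0250 19.9400 24.0200] v=[-0.1000 0.2500 -0.6000 0.2000]
Step 2: x=[4.9704 10.0744 19.8217 24.0592] v=[-0.1965 0.4940 -1.1835 0.3920]
Step 3: x=[4.9418 10.1470 19.6483 24.1160] v=[-0.2861 0.7262 -1.7345 0.5683]
Step 4: x=[4.9052 10.2411 19.4245 24.1882] v=[-0.3656 0.9410 -2.2379 0.7215]
Step 5: x=[4.8620 10.3544 19.1565 24.2727] v=[-0.4320 1.1334 -2.6799 0.8451]
Step 6: x=[4.8137 10.4843 18.8517 24.3661] v=[-0.4828 1.2989 -3.0485 0.9335]
Step 7: x=[4.7621 10.6277 18.5183 24.4643] v=[-0.5157 1.4337 -3.3338 0.9821]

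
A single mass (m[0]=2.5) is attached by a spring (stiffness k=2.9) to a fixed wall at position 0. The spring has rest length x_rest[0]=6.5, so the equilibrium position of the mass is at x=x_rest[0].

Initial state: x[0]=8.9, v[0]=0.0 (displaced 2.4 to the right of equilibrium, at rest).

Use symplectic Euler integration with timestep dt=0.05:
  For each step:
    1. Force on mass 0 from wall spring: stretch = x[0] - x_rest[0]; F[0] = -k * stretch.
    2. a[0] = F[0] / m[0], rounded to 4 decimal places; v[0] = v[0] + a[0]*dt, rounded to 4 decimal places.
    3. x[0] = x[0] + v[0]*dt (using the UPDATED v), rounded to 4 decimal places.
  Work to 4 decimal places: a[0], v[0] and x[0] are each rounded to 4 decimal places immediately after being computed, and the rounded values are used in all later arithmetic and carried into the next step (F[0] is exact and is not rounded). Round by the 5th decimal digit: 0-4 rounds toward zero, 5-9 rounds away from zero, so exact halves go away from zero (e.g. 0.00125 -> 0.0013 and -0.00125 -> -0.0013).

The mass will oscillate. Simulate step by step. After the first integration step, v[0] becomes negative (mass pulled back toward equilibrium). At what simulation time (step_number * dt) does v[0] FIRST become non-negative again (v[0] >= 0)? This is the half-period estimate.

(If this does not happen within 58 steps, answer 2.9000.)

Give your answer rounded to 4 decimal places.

Step 0: x=[8.9000] v=[0.0000]
Step 1: x=[8.8930] v=[-0.1392]
Step 2: x=[8.8791] v=[-0.2780]
Step 3: x=[8.8583] v=[-0.4160]
Step 4: x=[8.8307] v=[-0.5528]
Step 5: x=[8.7963] v=[-0.6880]
Step 6: x=[8.7552] v=[-0.8212]
Step 7: x=[8.7076] v=[-0.9520]
Step 8: x=[8.6536] v=[-1.0800]
Step 9: x=[8.5934] v=[-1.2049]
Step 10: x=[8.5271] v=[-1.3263]
Step 11: x=[8.4549] v=[-1.4439]
Step 12: x=[8.3770] v=[-1.5573]
Step 13: x=[8.2937] v=[-1.6662]
Step 14: x=[8.2052] v=[-1.7702]
Step 15: x=[8.1117] v=[-1.8691]
Step 16: x=[8.0136] v=[-1.9626]
Step 17: x=[7.9111] v=[-2.0504]
Step 18: x=[7.8045] v=[-2.1322]
Step 19: x=[7.6941] v=[-2.2079]
Step 20: x=[7.5802] v=[-2.2772]
Step 21: x=[7.4632] v=[-2.3399]
Step 22: x=[7.3434] v=[-2.3958]
Step 23: x=[7.2212] v=[-2.4447]
Step 24: x=[7.0969] v=[-2.4865]
Step 25: x=[6.9708] v=[-2.5211]
Step 26: x=[6.8434] v=[-2.5484]
Step 27: x=[6.7150] v=[-2.5683]
Step 28: x=[6.5860] v=[-2.5808]
Step 29: x=[6.4567] v=[-2.5858]
Step 30: x=[6.3275] v=[-2.5833]
Step 31: x=[6.1988] v=[-2.5733]
Step 32: x=[6.0710] v=[-2.5558]
Step 33: x=[5.9445] v=[-2.5309]
Step 34: x=[5.8196] v=[-2.4987]
Step 35: x=[5.6966] v=[-2.4592]
Step 36: x=[5.5760] v=[-2.4126]
Step 37: x=[5.4581] v=[-2.3590]
Step 38: x=[5.3432] v=[-2.2986]
Step 39: x=[5.2316] v=[-2.2315]
Step 40: x=[5.1237] v=[-2.1579]
Step 41: x=[5.0198] v=[-2.0781]
Step 42: x=[4.9202] v=[-1.9923]
Step 43: x=[4.8252] v=[-1.9007]
Step 44: x=[4.7350] v=[-1.8036]
Step 45: x=[4.6499] v=[-1.7012]
Step 46: x=[4.5702] v=[-1.5939]
Step 47: x=[4.4961] v=[-1.4820]
Step 48: x=[4.4278] v=[-1.3658]
Step 49: x=[4.3655] v=[-1.2456]
Step 50: x=[4.3094] v=[-1.1218]
Step 51: x=[4.2597] v=[-0.9947]
Step 52: x=[4.2165] v=[-0.8648]
Step 53: x=[4.1799] v=[-0.7324]
Step 54: x=[4.1500] v=[-0.5978]
Step 55: x=[4.1269] v=[-0.4615]
Step 56: x=[4.1107] v=[-0.3239]
Step 57: x=[4.1014] v=[-0.1853]
Step 58: x=[4.0991] v=[-0.0462]
v[0] did not become non-negative within 58 steps; using fallback time=2.9000

Answer: 2.9000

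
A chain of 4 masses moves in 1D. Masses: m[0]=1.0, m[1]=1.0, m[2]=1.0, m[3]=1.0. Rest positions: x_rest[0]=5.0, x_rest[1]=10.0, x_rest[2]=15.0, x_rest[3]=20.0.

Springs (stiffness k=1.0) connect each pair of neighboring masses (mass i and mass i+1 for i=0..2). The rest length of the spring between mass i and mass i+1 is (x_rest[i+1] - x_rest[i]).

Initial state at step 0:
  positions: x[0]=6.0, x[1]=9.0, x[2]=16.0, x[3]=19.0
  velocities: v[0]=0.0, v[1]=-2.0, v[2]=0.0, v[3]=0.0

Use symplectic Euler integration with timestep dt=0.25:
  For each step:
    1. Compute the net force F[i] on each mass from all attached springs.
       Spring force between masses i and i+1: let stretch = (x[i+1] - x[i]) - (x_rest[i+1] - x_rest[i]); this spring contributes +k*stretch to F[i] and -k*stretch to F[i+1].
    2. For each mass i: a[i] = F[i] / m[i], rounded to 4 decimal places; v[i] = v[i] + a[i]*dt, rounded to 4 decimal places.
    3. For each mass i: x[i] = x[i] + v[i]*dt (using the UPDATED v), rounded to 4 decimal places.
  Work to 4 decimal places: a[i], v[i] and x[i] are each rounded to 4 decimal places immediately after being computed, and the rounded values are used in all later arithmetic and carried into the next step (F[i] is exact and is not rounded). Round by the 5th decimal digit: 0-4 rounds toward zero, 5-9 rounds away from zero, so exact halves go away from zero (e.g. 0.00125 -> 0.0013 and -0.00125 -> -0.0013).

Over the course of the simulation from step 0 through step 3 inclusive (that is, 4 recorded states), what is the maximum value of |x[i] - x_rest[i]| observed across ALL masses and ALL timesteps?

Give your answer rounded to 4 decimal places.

Step 0: x=[6.0000 9.0000 16.0000 19.0000] v=[0.0000 -2.0000 0.0000 0.0000]
Step 1: x=[5.8750 8.7500 15.7500 19.1250] v=[-0.5000 -1.0000 -1.0000 0.5000]
Step 2: x=[5.6172 8.7578 15.2734 19.3516] v=[-1.0313 0.0313 -1.9063 0.9063]
Step 3: x=[5.2432 8.9766 14.6445 19.6358] v=[-1.4962 0.8751 -2.5157 1.1368]
Max displacement = 1.2500

Answer: 1.2500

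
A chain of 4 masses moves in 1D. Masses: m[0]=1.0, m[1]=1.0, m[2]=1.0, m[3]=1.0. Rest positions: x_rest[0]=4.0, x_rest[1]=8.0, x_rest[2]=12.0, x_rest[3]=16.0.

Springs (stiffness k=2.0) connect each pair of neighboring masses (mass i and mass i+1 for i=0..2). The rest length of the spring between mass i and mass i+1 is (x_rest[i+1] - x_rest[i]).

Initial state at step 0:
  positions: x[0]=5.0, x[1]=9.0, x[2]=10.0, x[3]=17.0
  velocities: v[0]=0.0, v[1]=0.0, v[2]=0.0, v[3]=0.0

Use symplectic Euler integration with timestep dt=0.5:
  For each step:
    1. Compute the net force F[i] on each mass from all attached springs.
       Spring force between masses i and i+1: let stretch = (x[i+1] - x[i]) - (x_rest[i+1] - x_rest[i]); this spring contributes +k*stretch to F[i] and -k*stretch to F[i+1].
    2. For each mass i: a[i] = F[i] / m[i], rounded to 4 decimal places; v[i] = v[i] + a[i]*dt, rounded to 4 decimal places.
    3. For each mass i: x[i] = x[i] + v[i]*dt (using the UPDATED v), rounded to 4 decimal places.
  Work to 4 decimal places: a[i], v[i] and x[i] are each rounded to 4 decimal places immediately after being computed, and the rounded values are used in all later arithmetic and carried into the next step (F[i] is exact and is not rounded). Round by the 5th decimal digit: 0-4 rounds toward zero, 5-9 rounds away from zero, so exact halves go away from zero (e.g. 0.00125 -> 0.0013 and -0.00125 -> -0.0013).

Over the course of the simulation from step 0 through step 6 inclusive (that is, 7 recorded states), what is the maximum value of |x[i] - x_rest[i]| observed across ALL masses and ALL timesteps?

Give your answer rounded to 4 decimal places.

Step 0: x=[5.0000 9.0000 10.0000 17.0000] v=[0.0000 0.0000 0.0000 0.0000]
Step 1: x=[5.0000 7.5000 13.0000 15.5000] v=[0.0000 -3.0000 6.0000 -3.0000]
Step 2: x=[4.2500 7.5000 14.5000 14.7500] v=[-1.5000 0.0000 3.0000 -1.5000]
Step 3: x=[3.1250 9.3750 12.6250 15.8750] v=[-2.2500 3.7500 -3.7500 2.2500]
Step 4: x=[3.1250 9.7500 10.7500 17.3750] v=[0.0000 0.7500 -3.7500 3.0000]
Step 5: x=[4.4375 7.3125 11.6875 17.5625] v=[2.6250 -4.8750 1.8750 0.3750]
Step 6: x=[5.1875 5.6250 13.3750 16.8125] v=[1.5000 -3.3750 3.3750 -1.5000]
Max displacement = 2.5000

Answer: 2.5000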